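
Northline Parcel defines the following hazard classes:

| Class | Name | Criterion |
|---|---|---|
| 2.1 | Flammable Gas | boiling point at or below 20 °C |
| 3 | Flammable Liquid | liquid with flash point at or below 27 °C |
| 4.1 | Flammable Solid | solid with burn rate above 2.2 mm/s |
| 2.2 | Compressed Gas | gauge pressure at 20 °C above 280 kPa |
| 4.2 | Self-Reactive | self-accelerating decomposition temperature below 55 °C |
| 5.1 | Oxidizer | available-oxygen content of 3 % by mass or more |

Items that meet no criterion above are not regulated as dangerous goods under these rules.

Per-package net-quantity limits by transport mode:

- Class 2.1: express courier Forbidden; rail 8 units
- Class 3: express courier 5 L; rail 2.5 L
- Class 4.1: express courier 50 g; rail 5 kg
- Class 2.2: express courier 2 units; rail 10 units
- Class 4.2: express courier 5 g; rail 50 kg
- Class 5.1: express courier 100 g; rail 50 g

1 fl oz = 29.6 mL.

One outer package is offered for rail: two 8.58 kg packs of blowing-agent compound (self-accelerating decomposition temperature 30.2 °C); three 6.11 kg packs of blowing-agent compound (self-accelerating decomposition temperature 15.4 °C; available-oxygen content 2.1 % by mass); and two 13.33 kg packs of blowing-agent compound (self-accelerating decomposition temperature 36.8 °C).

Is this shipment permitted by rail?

The blowing-agent compound has self-accelerating decomposition temperature 30.2 °C, which is < 55 °C, so it is Class 4.2 (Self-Reactive).
The blowing-agent compound has self-accelerating decomposition temperature 15.4 °C, which is < 55 °C, so it is Class 4.2 (Self-Reactive).
The blowing-agent compound has self-accelerating decomposition temperature 36.8 °C, which is < 55 °C, so it is Class 4.2 (Self-Reactive).
Total Class 4.2: (two 8.58 kg packs = 17.16 kg) + (three 6.11 kg packs = 18.33 kg) + (two 13.33 kg packs = 26.66 kg) = 62.15 kg.
62.15 kg exceeds the rail limit of 50 kg for Class 4.2.

No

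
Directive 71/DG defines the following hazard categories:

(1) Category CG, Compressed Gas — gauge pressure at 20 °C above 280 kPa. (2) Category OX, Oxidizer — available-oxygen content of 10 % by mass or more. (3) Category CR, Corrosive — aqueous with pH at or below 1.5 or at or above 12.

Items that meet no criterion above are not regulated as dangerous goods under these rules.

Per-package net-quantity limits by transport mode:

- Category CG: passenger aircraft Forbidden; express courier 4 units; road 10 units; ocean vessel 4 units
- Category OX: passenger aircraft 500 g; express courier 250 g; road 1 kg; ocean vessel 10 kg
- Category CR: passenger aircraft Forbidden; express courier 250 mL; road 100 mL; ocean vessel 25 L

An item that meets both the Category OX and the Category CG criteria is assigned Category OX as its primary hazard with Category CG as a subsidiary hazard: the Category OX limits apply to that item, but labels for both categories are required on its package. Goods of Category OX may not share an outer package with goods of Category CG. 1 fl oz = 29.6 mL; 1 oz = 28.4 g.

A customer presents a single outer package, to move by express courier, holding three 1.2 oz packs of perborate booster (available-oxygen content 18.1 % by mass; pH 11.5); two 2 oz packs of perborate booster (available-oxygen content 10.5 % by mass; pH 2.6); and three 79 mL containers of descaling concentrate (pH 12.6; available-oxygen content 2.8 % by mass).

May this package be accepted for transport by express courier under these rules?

With available-oxygen content 18.1 % by mass (≥ 10 % by mass), the perborate booster falls in Category OX.
Perborate booster: available-oxygen content 10.5 % by mass ≥ 10 % by mass → Category OX (Oxidizer).
Descaling concentrate: pH 12.6 ≥ 12 → Category CR (Corrosive).
Total Category OX: (three 1.2 oz packs = 102.24 g) + (two 2 oz packs = 113.6 g) = 215.84 g.
That is within the Category OX express courier limit of 250 g.
Category CR quantity: three 79 mL containers = 237 mL.
That is within the Category CR express courier limit of 250 mL.
The segregation rule (Category OX with Category CG) does not apply to Category OX with Category CR.
Every hazard category is within its express courier limit and no segregation rule is violated.

Yes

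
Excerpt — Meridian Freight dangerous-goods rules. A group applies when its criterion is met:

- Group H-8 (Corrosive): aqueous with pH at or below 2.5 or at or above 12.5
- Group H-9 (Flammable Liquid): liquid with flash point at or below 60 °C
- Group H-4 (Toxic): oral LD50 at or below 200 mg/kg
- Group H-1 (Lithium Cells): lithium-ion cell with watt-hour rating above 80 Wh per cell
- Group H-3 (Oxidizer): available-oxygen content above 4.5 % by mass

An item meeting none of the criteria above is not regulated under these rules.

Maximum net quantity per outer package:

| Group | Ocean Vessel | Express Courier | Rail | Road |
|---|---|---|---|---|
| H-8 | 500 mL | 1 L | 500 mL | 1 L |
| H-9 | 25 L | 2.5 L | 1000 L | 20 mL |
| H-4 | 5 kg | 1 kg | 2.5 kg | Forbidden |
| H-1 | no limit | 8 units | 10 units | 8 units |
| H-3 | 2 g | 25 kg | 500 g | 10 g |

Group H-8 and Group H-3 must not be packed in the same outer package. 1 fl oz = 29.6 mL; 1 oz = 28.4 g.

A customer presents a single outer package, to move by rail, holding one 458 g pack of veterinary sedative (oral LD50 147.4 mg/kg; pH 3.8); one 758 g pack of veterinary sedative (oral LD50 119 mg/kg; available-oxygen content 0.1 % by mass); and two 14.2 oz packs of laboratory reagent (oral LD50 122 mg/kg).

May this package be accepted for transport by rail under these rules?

Yes

The veterinary sedative has oral LD50 147.4 mg/kg, which is ≤ 200 mg/kg, so it is Group H-4 (Toxic).
Oral LD50 119 mg/kg meets the Group H-4 criterion (Toxic), so the veterinary sedative is Group H-4.
With oral LD50 122 mg/kg (≤ 200 mg/kg), the laboratory reagent falls in Group H-4.
Total Group H-4: 458 g + 758 g + (two 14.2 oz packs = 806.56 g) = 2022.56 g.
That is within the Group H-4 rail limit of 2.5 kg.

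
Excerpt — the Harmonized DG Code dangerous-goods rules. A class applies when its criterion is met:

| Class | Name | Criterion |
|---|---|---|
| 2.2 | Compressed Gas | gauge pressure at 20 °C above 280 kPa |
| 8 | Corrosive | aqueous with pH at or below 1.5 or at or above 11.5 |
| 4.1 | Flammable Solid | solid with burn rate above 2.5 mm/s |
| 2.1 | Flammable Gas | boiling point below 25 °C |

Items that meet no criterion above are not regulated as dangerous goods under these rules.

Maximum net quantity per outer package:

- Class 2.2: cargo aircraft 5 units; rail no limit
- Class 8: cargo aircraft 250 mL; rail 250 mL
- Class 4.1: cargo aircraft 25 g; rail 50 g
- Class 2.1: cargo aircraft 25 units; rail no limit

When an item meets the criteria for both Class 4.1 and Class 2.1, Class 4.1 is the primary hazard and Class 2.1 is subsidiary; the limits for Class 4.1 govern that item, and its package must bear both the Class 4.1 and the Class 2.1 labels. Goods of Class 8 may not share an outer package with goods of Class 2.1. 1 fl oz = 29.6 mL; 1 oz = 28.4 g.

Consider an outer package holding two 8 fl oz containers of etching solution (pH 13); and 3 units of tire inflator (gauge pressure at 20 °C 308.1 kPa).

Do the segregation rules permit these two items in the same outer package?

With pH 13 (≥ 11.5), the etching solution falls in Class 8.
The tire inflator has gauge pressure at 20 °C 308.1 kPa, which is > 280 kPa, so it is Class 2.2 (Compressed Gas).
No segregation rule bars Class 8 with Class 2.2.

Yes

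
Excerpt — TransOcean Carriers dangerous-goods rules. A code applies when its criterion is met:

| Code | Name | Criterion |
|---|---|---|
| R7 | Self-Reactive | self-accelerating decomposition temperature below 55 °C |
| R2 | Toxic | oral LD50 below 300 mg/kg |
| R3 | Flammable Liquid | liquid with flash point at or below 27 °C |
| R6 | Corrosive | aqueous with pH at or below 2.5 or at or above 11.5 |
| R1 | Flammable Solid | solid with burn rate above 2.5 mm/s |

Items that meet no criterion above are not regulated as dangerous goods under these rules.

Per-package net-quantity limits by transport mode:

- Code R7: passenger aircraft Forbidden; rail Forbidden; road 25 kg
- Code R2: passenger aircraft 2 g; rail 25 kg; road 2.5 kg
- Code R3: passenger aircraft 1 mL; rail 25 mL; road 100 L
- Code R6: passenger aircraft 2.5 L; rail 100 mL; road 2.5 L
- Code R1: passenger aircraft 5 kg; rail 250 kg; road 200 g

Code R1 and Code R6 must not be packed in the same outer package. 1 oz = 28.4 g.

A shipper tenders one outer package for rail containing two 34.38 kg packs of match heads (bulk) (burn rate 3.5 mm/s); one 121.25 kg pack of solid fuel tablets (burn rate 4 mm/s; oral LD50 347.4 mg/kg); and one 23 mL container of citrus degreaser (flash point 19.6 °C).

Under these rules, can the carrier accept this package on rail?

Yes

Match heads (bulk): burn rate 3.5 mm/s > 2.5 mm/s → Code R1 (Flammable Solid).
Burn rate 4 mm/s meets the Code R1 criterion (Flammable Solid), so the solid fuel tablets are Code R1.
With flash point 19.6 °C (≤ 27 °C), the citrus degreaser falls in Code R3.
Total Code R1: (two 34.38 kg packs = 68.76 kg) + 121.25 kg = 190.01 kg.
That is within the Code R1 rail limit of 250 kg.
Code R3 quantity: 23 mL.
23 mL ≤ 25 mL (rail limit, Code R3) — within limit.
The segregation rule (Code R1 with Code R6) does not apply to Code R1 with Code R3.
Every hazard code is within its rail limit and no segregation rule is violated.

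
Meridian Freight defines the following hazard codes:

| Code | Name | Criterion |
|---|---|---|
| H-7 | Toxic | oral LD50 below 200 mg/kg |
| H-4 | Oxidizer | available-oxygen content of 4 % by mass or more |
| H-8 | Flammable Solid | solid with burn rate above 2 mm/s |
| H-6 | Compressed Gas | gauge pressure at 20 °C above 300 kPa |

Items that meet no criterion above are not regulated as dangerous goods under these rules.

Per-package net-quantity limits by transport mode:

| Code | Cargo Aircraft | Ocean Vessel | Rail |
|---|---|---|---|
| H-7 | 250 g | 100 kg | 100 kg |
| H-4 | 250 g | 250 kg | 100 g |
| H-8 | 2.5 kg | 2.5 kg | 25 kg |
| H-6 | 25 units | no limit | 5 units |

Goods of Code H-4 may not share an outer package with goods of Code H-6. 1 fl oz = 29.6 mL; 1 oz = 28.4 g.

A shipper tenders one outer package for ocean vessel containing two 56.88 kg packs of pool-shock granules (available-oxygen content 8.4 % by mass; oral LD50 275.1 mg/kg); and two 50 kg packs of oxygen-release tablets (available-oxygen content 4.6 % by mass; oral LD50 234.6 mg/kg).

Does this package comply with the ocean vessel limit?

With available-oxygen content 8.4 % by mass (≥ 4 % by mass), the pool-shock granules fall in Code H-4.
With available-oxygen content 4.6 % by mass (≥ 4 % by mass), the oxygen-release tablets fall in Code H-4.
Total Code H-4: (two 56.88 kg packs = 113.76 kg) + (two 50 kg packs = 100 kg) = 213.76 kg.
213.76 kg is within the ocean vessel limit of 250 kg for Code H-4.

Yes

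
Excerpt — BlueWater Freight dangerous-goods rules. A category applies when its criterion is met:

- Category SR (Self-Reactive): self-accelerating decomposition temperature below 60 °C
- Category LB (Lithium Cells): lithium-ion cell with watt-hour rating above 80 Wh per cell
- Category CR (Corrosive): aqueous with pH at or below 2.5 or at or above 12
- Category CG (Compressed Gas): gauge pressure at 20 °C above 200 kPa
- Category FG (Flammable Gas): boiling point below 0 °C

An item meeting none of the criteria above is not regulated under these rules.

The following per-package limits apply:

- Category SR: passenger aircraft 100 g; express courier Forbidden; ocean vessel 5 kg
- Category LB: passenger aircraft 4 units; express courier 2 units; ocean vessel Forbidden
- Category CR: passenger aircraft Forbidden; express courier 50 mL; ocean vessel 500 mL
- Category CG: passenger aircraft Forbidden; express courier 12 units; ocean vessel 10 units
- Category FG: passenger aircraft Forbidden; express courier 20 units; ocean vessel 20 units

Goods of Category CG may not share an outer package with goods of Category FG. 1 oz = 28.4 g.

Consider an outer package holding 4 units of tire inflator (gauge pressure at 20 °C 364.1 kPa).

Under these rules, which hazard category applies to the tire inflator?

Gauge pressure at 20 °C 364.1 kPa meets the Category CG criterion (Compressed Gas), so the tire inflator is Category CG.

Category CG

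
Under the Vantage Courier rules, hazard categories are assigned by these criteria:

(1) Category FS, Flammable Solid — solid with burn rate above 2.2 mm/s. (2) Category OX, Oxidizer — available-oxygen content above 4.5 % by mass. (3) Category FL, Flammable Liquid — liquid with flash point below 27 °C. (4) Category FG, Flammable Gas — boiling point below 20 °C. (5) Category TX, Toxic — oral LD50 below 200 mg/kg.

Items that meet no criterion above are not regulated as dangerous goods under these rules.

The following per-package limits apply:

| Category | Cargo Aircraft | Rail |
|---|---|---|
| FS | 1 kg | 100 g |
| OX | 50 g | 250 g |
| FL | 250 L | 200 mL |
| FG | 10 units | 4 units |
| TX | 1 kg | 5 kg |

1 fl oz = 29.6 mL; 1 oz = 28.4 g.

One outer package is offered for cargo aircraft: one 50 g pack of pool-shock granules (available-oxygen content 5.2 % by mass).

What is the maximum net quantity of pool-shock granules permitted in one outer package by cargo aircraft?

With available-oxygen content 5.2 % by mass (> 4.5 % by mass), the pool-shock granules fall in Category OX.
The cargo aircraft limit for Category OX is 50 g.

50 g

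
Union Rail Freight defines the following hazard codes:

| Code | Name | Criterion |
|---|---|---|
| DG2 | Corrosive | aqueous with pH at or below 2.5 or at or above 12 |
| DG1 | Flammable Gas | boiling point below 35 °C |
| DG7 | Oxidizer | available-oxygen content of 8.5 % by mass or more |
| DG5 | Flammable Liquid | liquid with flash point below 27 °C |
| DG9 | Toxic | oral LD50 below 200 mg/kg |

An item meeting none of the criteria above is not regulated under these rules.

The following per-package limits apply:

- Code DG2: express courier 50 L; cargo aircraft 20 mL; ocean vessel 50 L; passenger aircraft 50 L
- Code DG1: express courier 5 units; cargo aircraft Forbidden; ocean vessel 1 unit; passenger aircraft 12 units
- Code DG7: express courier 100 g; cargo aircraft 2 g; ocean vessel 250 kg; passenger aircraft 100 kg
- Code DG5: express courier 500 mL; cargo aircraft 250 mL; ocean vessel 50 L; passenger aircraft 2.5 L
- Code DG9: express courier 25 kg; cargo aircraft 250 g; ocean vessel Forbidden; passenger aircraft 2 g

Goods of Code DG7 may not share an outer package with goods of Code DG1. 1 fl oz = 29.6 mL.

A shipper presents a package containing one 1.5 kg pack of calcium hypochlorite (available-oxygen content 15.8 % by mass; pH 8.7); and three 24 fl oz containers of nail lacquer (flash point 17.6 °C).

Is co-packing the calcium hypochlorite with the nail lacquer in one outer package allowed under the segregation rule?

Yes

Available-oxygen content 15.8 % by mass meets the Code DG7 criterion (Oxidizer), so the calcium hypochlorite is Code DG7.
The nail lacquer has flash point 17.6 °C, which is < 27 °C, so it is Code DG5 (Flammable Liquid).
No segregation rule bars Code DG7 with Code DG5.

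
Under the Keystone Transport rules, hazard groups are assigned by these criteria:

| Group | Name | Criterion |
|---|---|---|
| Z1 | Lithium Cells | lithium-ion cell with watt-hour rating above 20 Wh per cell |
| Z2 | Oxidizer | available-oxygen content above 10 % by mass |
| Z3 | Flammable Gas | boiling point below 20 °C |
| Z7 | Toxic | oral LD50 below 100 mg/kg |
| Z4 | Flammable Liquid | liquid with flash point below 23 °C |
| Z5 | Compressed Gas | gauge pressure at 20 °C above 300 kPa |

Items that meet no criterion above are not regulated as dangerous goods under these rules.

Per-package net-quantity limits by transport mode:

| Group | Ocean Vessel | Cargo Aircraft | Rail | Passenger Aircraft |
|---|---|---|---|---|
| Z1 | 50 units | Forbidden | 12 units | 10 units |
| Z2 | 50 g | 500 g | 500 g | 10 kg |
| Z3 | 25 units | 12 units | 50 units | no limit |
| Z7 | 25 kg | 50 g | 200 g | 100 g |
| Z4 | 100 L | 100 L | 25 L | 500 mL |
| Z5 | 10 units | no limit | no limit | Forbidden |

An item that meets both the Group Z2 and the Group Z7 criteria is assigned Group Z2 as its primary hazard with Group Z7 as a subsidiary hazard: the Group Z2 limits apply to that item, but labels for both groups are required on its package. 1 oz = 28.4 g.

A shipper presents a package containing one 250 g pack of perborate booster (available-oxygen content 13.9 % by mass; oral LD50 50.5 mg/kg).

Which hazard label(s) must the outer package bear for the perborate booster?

Group Z2 and Z7

Perborate booster: available-oxygen content 13.9 % by mass > 10 % by mass → Group Z2 (Oxidizer).
With oral LD50 50.5 mg/kg (< 100 mg/kg), the perborate booster falls in Group Z7.
By the precedence rule Group Z2 is primary and Group Z7 is subsidiary, and that rule requires both labels on the package.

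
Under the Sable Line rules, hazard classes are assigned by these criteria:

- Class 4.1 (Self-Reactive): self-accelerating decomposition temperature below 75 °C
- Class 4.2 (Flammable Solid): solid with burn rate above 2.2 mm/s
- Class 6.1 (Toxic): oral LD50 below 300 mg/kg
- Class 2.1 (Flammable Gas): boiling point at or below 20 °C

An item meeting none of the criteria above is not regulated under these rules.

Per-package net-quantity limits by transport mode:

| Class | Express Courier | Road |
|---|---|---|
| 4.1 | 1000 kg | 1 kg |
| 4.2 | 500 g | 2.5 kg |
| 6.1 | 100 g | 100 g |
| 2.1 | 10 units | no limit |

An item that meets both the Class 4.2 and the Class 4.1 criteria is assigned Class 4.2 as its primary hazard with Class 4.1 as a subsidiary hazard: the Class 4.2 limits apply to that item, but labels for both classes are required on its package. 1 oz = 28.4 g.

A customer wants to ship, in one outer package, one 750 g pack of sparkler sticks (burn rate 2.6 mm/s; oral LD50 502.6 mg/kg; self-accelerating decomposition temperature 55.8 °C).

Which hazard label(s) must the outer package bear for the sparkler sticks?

With burn rate 2.6 mm/s (> 2.2 mm/s), the sparkler sticks fall in Class 4.2.
Sparkler sticks: self-accelerating decomposition temperature 55.8 °C < 75 °C → Class 4.1 (Self-Reactive).
By the precedence rule Class 4.2 is primary and Class 4.1 is subsidiary, and that rule requires both labels on the package.

Class 4.1 and 4.2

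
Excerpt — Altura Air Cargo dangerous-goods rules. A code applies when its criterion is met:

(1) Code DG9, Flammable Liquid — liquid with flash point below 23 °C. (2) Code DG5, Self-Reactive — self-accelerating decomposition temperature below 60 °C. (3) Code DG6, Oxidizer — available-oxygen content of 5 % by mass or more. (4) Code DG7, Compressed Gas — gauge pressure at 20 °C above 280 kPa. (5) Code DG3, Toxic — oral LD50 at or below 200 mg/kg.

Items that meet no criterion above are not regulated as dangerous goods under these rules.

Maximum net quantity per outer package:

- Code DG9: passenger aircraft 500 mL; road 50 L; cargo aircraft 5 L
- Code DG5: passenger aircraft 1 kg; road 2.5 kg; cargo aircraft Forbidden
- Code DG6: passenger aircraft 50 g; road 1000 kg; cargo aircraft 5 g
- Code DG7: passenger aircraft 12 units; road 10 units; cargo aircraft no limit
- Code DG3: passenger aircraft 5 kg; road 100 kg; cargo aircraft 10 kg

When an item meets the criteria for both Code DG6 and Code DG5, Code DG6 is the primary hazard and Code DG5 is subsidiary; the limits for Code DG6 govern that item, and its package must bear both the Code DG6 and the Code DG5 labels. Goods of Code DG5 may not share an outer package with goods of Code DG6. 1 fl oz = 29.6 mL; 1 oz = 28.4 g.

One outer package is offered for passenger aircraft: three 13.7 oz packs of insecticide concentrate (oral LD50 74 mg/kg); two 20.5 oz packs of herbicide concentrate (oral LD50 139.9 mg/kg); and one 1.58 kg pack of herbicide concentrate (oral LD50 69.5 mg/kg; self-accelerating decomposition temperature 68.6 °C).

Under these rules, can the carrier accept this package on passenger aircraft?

Yes

With oral LD50 74 mg/kg (≤ 200 mg/kg), the insecticide concentrate falls in Code DG3.
Oral LD50 139.9 mg/kg meets the Code DG3 criterion (Toxic), so the herbicide concentrate is Code DG3.
Herbicide concentrate: oral LD50 69.5 mg/kg ≤ 200 mg/kg → Code DG3 (Toxic).
Code DG3 net quantity: (three 13.7 oz packs = 1167.24 g) + (two 20.5 oz packs = 1164.4 g) + 1.58 kg = 3911.64 g.
3911.64 g is within the passenger aircraft limit of 5 kg for Code DG3.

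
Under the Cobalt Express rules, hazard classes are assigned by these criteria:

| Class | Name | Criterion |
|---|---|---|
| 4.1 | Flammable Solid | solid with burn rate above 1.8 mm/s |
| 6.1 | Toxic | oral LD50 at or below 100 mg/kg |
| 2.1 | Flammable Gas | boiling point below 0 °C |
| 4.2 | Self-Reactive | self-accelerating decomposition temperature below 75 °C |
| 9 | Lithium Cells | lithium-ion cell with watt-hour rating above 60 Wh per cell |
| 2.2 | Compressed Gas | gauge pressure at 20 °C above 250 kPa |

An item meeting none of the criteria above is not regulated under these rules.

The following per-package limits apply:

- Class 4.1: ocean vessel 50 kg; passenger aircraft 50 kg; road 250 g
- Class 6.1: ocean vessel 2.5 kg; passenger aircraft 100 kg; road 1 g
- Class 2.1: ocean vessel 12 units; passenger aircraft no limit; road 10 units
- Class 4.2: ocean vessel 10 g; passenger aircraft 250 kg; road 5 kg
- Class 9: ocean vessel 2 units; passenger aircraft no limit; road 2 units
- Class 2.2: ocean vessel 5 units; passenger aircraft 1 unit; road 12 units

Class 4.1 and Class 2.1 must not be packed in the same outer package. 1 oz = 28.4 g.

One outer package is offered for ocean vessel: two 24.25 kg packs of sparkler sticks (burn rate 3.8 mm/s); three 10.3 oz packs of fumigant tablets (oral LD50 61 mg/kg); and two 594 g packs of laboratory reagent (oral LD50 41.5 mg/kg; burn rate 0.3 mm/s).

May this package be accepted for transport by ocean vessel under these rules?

Burn rate 3.8 mm/s meets the Class 4.1 criterion (Flammable Solid), so the sparkler sticks are Class 4.1.
With oral LD50 61 mg/kg (≤ 100 mg/kg), the fumigant tablets fall in Class 6.1.
Laboratory reagent: oral LD50 41.5 mg/kg ≤ 100 mg/kg → Class 6.1 (Toxic).
Total Class 6.1: (three 10.3 oz packs = 877.56 g) + (two 594 g packs = 1.188 kg) = 2065.56 g.
2065.56 g is within the ocean vessel limit of 2.5 kg for Class 6.1.
Class 4.1 quantity: two 24.25 kg packs = 48.5 kg.
That is within the Class 4.1 ocean vessel limit of 50 kg.
The segregation rule (Class 4.1 with Class 2.1) does not apply to Class 6.1 with Class 4.1.
Every hazard class is within its ocean vessel limit and no segregation rule is violated.

Yes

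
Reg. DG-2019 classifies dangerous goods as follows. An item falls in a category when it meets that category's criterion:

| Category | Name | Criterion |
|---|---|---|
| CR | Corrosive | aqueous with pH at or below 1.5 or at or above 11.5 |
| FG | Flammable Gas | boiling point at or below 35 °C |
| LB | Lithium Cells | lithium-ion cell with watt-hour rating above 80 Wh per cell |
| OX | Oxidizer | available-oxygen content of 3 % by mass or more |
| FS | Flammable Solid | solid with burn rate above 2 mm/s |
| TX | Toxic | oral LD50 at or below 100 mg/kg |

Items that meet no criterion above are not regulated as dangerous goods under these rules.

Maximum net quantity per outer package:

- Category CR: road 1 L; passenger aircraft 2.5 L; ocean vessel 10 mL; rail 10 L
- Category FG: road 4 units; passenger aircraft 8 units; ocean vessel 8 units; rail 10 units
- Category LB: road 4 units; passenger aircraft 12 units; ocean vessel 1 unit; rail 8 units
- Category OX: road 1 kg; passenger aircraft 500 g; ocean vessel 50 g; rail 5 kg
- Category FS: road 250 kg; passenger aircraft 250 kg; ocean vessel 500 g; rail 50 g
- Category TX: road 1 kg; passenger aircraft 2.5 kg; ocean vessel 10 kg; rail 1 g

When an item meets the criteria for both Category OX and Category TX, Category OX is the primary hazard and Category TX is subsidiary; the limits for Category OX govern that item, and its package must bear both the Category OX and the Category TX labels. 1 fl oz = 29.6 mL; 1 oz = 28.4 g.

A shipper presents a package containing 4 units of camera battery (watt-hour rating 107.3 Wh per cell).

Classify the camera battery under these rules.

The camera battery has watt-hour rating 107.3 Wh per cell, which is > 80 Wh per cell, so it is Category LB (Lithium Cells).

Category LB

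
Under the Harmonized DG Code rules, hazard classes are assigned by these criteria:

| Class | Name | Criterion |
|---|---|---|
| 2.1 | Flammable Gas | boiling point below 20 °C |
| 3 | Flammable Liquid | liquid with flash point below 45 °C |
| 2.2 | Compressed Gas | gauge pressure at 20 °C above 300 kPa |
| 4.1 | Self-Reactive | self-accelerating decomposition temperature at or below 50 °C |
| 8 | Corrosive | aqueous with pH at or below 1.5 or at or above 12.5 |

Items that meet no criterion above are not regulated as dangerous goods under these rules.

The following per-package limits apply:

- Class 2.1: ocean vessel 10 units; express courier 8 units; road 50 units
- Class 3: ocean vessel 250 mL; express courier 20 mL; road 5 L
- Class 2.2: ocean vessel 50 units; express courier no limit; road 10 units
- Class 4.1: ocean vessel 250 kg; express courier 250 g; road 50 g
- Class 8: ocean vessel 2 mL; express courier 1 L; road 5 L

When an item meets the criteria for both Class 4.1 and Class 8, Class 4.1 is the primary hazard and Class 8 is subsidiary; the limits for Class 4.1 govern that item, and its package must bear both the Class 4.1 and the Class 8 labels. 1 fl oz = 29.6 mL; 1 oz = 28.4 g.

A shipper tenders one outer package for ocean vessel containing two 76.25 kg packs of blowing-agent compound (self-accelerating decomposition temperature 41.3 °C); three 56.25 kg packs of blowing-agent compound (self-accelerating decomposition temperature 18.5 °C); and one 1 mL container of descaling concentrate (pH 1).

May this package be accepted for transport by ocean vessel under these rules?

No

Blowing-agent compound: self-accelerating decomposition temperature 41.3 °C ≤ 50 °C → Class 4.1 (Self-Reactive).
Blowing-agent compound: self-accelerating decomposition temperature 18.5 °C ≤ 50 °C → Class 4.1 (Self-Reactive).
The descaling concentrate has pH 1, which is ≤ 1.5, so it is Class 8 (Corrosive).
Total Class 4.1: (two 76.25 kg packs = 152.5 kg) + (three 56.25 kg packs = 168.75 kg) = 321.25 kg.
321.25 kg > 250 kg (ocean vessel limit, Class 4.1) — over the limit.
Class 8 quantity: 1 mL.
1 mL ≤ 2 mL (ocean vessel limit, Class 8) — within limit.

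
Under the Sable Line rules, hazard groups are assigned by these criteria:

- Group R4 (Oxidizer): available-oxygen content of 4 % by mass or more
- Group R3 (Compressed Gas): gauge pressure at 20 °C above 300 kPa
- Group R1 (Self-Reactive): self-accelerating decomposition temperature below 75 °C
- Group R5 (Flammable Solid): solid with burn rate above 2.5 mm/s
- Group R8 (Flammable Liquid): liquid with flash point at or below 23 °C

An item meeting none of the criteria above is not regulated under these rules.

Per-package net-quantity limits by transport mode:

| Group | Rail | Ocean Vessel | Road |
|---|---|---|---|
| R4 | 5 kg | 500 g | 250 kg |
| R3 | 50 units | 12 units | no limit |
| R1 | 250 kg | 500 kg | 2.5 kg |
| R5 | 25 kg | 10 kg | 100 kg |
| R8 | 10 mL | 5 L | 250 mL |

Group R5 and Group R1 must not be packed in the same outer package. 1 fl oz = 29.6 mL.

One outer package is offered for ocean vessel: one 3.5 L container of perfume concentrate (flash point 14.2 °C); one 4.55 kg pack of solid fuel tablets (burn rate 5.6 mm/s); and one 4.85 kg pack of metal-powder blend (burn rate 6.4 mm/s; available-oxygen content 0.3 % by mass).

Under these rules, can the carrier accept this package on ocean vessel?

Yes

With flash point 14.2 °C (≤ 23 °C), the perfume concentrate falls in Group R8.
With burn rate 5.6 mm/s (> 2.5 mm/s), the solid fuel tablets fall in Group R5.
Metal-powder blend: burn rate 6.4 mm/s > 2.5 mm/s → Group R5 (Flammable Solid).
Group R5 net quantity: 4.55 kg + 4.85 kg = 9.4 kg.
9.4 kg ≤ 10 kg (ocean vessel limit, Group R5) — within limit.
Group R8 quantity: 3.5 L.
That is within the Group R8 ocean vessel limit of 5 L.
The segregation rule (Group R5 with Group R1) does not apply to Group R5 with Group R8.
Every hazard group is within its ocean vessel limit and no segregation rule is violated.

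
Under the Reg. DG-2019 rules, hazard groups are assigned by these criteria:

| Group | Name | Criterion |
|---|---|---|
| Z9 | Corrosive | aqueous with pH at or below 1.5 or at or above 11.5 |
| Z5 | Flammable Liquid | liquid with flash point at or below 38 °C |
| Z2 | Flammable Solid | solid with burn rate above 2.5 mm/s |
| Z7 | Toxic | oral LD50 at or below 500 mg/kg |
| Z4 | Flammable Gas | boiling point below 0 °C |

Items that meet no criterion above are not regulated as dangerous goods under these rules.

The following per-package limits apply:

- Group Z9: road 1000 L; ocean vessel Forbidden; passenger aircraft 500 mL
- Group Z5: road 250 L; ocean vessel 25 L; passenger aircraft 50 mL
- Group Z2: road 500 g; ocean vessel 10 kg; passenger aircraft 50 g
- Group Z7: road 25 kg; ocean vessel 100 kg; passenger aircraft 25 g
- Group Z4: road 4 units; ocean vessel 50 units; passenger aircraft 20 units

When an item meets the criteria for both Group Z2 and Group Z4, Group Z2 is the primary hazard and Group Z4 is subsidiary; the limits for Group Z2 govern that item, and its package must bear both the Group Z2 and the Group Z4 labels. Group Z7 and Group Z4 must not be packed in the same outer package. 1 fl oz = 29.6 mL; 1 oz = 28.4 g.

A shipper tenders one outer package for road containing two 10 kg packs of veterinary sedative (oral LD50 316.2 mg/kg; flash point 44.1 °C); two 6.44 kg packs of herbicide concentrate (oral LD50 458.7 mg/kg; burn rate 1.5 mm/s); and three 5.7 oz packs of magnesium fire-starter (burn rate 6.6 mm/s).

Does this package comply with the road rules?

No

Oral LD50 316.2 mg/kg meets the Group Z7 criterion (Toxic), so the veterinary sedative is Group Z7.
Oral LD50 458.7 mg/kg meets the Group Z7 criterion (Toxic), so the herbicide concentrate is Group Z7.
Burn rate 6.6 mm/s meets the Group Z2 criterion (Flammable Solid), so the magnesium fire-starter is Group Z2.
Group Z2 quantity: three 5.7 oz packs = 485.64 g.
485.64 g ≤ 500 g (road limit, Group Z2) — within limit.
Group Z7 net quantity: (two 10 kg packs = 20 kg) + (two 6.44 kg packs = 12.88 kg) = 32.88 kg.
32.88 kg > 25 kg (road limit, Group Z7) — over the limit.
The segregation rule (Group Z7 with Group Z4) does not apply to Group Z2 with Group Z7.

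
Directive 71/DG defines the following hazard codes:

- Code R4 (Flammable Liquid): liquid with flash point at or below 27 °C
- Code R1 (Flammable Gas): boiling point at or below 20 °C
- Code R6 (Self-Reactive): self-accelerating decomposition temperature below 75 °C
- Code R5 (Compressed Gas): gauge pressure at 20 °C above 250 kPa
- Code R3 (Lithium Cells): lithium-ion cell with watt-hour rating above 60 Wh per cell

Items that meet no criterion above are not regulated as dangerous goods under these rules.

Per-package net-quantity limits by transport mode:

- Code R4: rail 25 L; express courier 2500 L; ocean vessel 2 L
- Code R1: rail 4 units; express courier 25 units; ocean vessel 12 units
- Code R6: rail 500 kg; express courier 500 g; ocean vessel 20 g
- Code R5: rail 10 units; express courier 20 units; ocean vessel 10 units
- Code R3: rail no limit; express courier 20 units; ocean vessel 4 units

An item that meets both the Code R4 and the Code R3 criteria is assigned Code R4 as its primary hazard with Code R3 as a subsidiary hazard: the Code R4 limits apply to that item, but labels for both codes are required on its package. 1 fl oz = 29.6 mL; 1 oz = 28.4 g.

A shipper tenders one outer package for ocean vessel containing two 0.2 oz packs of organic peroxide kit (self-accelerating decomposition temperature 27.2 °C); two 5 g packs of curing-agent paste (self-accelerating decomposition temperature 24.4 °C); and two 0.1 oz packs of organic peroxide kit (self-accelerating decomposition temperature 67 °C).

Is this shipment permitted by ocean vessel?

No

Self-accelerating decomposition temperature 27.2 °C meets the Code R6 criterion (Self-Reactive), so the organic peroxide kit is Code R6.
The curing-agent paste has self-accelerating decomposition temperature 24.4 °C, which is < 75 °C, so it is Code R6 (Self-Reactive).
Self-accelerating decomposition temperature 67 °C meets the Code R6 criterion (Self-Reactive), so the organic peroxide kit is Code R6.
Code R6 net quantity: (two 0.2 oz packs = 11.36 g) + (two 5 g packs = 10 g) + (two 0.1 oz packs = 5.68 g) = 27.04 g.
27.04 g > 20 g (ocean vessel limit, Code R6) — over the limit.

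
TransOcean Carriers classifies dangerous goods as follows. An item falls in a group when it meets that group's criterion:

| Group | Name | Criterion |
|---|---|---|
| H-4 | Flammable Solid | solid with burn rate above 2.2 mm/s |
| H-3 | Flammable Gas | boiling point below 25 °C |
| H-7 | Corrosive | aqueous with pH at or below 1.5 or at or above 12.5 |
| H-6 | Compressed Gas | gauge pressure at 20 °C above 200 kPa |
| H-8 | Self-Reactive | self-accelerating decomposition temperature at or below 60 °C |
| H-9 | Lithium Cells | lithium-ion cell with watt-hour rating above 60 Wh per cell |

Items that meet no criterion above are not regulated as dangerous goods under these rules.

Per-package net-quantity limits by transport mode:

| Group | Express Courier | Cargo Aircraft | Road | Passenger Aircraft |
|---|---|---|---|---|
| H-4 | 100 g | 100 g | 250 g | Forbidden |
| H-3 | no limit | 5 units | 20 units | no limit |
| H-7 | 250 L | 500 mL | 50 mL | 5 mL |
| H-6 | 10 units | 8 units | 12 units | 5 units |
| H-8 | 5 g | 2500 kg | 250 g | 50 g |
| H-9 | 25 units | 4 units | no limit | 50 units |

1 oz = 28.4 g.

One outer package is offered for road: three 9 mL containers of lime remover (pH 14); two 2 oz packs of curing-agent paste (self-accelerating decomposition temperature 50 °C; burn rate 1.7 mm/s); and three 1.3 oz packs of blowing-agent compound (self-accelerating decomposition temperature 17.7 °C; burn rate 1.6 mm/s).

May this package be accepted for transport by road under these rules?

pH 14 meets the Group H-7 criterion (Corrosive), so the lime remover is Group H-7.
Self-accelerating decomposition temperature 50 °C meets the Group H-8 criterion (Self-Reactive), so the curing-agent paste is Group H-8.
With self-accelerating decomposition temperature 17.7 °C (≤ 60 °C), the blowing-agent compound falls in Group H-8.
Total Group H-8: (two 2 oz packs = 113.6 g) + (three 1.3 oz packs = 110.76 g) = 224.36 g.
That is within the Group H-8 road limit of 250 g.
Group H-7 quantity: three 9 mL containers = 27 mL.
That is within the Group H-7 road limit of 50 mL.
Every hazard group is within its road limit and no segregation rule is violated.

Yes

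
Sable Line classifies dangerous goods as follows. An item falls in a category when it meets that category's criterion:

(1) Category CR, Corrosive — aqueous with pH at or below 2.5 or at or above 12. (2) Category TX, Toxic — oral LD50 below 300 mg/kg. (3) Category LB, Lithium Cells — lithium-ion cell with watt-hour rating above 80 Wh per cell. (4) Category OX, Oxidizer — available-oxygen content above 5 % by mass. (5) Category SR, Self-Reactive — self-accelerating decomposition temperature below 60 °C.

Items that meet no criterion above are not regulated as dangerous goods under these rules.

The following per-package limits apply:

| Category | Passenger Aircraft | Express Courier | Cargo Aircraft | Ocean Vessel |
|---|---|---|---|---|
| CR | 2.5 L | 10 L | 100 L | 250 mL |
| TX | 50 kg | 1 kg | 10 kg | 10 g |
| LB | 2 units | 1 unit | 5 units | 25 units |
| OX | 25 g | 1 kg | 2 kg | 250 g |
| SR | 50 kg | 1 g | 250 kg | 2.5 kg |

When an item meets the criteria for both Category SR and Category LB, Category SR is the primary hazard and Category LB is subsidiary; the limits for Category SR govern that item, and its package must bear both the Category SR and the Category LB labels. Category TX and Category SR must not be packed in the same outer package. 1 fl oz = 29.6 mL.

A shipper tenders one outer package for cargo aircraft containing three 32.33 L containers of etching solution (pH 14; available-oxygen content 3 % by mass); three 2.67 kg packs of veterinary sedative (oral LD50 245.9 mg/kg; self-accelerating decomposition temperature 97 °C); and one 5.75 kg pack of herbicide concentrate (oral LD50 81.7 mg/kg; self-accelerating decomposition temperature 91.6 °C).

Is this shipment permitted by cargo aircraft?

pH 14 meets the Category CR criterion (Corrosive), so the etching solution is Category CR.
The veterinary sedative has oral LD50 245.9 mg/kg, which is < 300 mg/kg, so it is Category TX (Toxic).
Oral LD50 81.7 mg/kg meets the Category TX criterion (Toxic), so the herbicide concentrate is Category TX.
Category TX net quantity: (three 2.67 kg packs = 8.01 kg) + 5.75 kg = 13.76 kg.
That exceeds the Category TX cargo aircraft limit of 10 kg.
Category CR quantity: three 32.33 L containers = 96.99 L.
That is within the Category CR cargo aircraft limit of 100 L.
The segregation rule (Category TX with Category SR) does not apply to Category TX with Category CR.

No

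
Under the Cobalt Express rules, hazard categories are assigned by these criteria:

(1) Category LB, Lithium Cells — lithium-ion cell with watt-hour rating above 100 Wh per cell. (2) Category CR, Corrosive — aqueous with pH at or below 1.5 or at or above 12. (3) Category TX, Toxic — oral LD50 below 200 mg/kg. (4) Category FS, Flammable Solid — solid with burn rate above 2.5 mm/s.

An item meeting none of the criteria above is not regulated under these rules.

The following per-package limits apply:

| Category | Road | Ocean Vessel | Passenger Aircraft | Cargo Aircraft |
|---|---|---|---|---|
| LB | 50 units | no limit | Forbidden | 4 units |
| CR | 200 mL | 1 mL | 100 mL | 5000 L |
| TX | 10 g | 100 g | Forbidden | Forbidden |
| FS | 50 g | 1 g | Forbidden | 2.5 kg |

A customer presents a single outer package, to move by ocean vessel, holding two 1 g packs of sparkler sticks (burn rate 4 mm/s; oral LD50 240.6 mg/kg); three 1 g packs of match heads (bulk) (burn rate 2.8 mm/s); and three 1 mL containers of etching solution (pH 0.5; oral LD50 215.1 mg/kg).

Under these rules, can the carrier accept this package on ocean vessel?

No

The sparkler sticks have burn rate 4 mm/s, which is > 2.5 mm/s, so they are Category FS (Flammable Solid).
Burn rate 2.8 mm/s meets the Category FS criterion (Flammable Solid), so the match heads (bulk) are Category FS.
With pH 0.5 (≤ 1.5), the etching solution falls in Category CR.
Category FS net quantity: (two 1 g packs = 2 g) + (three 1 g packs = 3 g) = 5 g.
5 g exceeds the ocean vessel limit of 1 g for Category FS.
Category CR quantity: three 1 mL containers = 3 mL.
3 mL exceeds the ocean vessel limit of 1 mL for Category CR.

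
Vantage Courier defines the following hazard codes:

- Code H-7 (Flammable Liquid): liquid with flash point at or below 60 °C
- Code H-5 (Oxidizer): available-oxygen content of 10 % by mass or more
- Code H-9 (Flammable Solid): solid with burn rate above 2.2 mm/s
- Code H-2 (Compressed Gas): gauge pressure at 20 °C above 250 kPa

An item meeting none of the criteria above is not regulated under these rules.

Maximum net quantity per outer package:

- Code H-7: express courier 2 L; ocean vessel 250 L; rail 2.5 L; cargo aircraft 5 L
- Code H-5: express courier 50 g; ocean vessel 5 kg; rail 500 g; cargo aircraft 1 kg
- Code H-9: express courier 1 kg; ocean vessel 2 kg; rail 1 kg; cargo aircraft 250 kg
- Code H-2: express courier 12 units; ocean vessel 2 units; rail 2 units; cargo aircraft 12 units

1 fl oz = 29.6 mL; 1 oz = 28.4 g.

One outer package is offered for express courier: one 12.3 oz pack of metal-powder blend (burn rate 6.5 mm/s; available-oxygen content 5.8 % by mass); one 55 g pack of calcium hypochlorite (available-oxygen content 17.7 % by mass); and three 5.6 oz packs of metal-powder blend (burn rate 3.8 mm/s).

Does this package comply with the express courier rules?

No

Metal-powder blend: burn rate 6.5 mm/s > 2.2 mm/s → Code H-9 (Flammable Solid).
The calcium hypochlorite has available-oxygen content 17.7 % by mass, which is ≥ 10 % by mass, so it is Code H-5 (Oxidizer).
Burn rate 3.8 mm/s meets the Code H-9 criterion (Flammable Solid), so the metal-powder blend is Code H-9.
Code H-9 net quantity: (one 12.3 oz pack = 349.32 g) + (three 5.6 oz packs = 477.12 g) = 826.44 g.
826.44 g is within the express courier limit of 1 kg for Code H-9.
Code H-5 quantity: 55 g.
55 g > 50 g (express courier limit, Code H-5) — over the limit.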